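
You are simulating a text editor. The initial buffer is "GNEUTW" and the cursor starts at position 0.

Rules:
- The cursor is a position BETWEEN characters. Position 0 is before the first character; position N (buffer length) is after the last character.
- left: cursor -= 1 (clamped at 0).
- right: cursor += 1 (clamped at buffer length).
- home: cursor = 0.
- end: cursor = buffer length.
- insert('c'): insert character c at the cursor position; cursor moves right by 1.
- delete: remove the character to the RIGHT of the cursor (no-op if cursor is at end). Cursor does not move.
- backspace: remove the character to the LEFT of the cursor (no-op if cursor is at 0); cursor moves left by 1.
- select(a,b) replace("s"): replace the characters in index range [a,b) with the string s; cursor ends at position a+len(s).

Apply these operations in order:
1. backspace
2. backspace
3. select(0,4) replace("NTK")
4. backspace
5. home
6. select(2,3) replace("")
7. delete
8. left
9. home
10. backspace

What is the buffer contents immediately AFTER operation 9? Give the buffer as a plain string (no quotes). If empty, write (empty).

After op 1 (backspace): buf='GNEUTW' cursor=0
After op 2 (backspace): buf='GNEUTW' cursor=0
After op 3 (select(0,4) replace("NTK")): buf='NTKTW' cursor=3
After op 4 (backspace): buf='NTTW' cursor=2
After op 5 (home): buf='NTTW' cursor=0
After op 6 (select(2,3) replace("")): buf='NTW' cursor=2
After op 7 (delete): buf='NT' cursor=2
After op 8 (left): buf='NT' cursor=1
After op 9 (home): buf='NT' cursor=0

Answer: NT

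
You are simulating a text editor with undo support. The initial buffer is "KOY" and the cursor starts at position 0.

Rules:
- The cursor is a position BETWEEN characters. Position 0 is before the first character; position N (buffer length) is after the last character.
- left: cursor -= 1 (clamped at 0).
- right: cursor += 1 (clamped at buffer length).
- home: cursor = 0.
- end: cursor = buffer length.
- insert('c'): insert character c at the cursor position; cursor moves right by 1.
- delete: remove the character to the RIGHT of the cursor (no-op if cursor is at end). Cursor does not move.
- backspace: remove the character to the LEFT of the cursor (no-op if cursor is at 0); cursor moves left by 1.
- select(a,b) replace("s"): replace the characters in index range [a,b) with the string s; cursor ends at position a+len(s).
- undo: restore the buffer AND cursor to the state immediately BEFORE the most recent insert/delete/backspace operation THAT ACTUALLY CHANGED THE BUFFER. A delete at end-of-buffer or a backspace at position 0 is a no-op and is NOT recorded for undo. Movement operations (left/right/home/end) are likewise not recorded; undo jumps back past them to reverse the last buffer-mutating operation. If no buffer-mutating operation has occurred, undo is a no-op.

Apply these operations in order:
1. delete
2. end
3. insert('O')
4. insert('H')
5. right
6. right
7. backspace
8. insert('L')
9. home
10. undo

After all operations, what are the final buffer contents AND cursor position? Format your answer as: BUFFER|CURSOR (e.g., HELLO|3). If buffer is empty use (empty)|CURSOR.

Answer: OYO|3

Derivation:
After op 1 (delete): buf='OY' cursor=0
After op 2 (end): buf='OY' cursor=2
After op 3 (insert('O')): buf='OYO' cursor=3
After op 4 (insert('H')): buf='OYOH' cursor=4
After op 5 (right): buf='OYOH' cursor=4
After op 6 (right): buf='OYOH' cursor=4
After op 7 (backspace): buf='OYO' cursor=3
After op 8 (insert('L')): buf='OYOL' cursor=4
After op 9 (home): buf='OYOL' cursor=0
After op 10 (undo): buf='OYO' cursor=3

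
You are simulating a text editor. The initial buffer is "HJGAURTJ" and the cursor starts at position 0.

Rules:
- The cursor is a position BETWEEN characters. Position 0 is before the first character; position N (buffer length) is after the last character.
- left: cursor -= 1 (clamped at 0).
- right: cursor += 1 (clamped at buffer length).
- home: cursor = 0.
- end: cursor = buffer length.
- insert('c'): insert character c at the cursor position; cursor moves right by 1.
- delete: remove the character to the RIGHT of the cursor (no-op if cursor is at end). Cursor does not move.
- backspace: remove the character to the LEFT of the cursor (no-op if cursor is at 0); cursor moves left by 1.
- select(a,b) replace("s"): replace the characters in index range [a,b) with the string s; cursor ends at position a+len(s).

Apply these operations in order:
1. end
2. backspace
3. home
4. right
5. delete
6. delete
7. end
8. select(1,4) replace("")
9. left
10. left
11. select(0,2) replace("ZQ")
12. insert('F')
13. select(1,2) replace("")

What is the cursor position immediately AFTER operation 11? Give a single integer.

After op 1 (end): buf='HJGAURTJ' cursor=8
After op 2 (backspace): buf='HJGAURT' cursor=7
After op 3 (home): buf='HJGAURT' cursor=0
After op 4 (right): buf='HJGAURT' cursor=1
After op 5 (delete): buf='HGAURT' cursor=1
After op 6 (delete): buf='HAURT' cursor=1
After op 7 (end): buf='HAURT' cursor=5
After op 8 (select(1,4) replace("")): buf='HT' cursor=1
After op 9 (left): buf='HT' cursor=0
After op 10 (left): buf='HT' cursor=0
After op 11 (select(0,2) replace("ZQ")): buf='ZQ' cursor=2

Answer: 2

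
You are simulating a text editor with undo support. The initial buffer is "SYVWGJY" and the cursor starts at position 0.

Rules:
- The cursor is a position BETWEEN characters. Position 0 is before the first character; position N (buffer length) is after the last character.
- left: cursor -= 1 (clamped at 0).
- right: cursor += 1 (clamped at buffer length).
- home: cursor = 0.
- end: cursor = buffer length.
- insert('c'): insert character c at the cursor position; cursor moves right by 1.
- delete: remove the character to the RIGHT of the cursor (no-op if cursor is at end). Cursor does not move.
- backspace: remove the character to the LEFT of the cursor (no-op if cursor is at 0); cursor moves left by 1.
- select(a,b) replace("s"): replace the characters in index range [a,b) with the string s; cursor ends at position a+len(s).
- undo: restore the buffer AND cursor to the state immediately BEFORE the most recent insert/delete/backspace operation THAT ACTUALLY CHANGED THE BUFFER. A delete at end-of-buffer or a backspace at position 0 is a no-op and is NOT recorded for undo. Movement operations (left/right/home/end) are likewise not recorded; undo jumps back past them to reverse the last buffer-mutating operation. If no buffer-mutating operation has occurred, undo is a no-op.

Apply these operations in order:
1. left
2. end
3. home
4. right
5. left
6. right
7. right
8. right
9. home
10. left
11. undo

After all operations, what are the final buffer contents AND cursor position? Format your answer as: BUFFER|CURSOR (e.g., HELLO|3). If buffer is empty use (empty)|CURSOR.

Answer: SYVWGJY|0

Derivation:
After op 1 (left): buf='SYVWGJY' cursor=0
After op 2 (end): buf='SYVWGJY' cursor=7
After op 3 (home): buf='SYVWGJY' cursor=0
After op 4 (right): buf='SYVWGJY' cursor=1
After op 5 (left): buf='SYVWGJY' cursor=0
After op 6 (right): buf='SYVWGJY' cursor=1
After op 7 (right): buf='SYVWGJY' cursor=2
After op 8 (right): buf='SYVWGJY' cursor=3
After op 9 (home): buf='SYVWGJY' cursor=0
After op 10 (left): buf='SYVWGJY' cursor=0
After op 11 (undo): buf='SYVWGJY' cursor=0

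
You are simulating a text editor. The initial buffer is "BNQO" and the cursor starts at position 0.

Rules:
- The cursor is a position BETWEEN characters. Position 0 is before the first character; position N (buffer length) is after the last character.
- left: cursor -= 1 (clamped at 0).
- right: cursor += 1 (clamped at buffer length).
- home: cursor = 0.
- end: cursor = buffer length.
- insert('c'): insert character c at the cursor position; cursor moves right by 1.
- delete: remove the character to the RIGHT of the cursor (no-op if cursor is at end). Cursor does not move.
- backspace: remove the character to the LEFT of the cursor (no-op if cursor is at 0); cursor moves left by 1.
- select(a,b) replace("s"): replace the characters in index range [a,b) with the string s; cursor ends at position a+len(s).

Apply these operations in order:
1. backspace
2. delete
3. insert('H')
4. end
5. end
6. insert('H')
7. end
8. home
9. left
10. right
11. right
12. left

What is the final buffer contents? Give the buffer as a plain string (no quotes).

Answer: HNQOH

Derivation:
After op 1 (backspace): buf='BNQO' cursor=0
After op 2 (delete): buf='NQO' cursor=0
After op 3 (insert('H')): buf='HNQO' cursor=1
After op 4 (end): buf='HNQO' cursor=4
After op 5 (end): buf='HNQO' cursor=4
After op 6 (insert('H')): buf='HNQOH' cursor=5
After op 7 (end): buf='HNQOH' cursor=5
After op 8 (home): buf='HNQOH' cursor=0
After op 9 (left): buf='HNQOH' cursor=0
After op 10 (right): buf='HNQOH' cursor=1
After op 11 (right): buf='HNQOH' cursor=2
After op 12 (left): buf='HNQOH' cursor=1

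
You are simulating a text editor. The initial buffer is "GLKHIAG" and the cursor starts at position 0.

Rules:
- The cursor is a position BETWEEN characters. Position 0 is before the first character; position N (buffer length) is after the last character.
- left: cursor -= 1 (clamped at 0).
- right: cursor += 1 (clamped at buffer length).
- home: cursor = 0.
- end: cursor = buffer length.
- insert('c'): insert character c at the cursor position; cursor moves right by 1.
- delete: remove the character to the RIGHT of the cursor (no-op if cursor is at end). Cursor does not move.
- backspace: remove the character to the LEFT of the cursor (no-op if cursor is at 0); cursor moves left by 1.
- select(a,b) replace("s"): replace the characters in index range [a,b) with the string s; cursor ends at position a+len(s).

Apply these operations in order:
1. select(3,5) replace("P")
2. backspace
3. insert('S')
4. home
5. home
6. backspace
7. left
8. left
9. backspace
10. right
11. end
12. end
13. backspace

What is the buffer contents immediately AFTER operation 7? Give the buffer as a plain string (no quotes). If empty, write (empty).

Answer: GLKSAG

Derivation:
After op 1 (select(3,5) replace("P")): buf='GLKPAG' cursor=4
After op 2 (backspace): buf='GLKAG' cursor=3
After op 3 (insert('S')): buf='GLKSAG' cursor=4
After op 4 (home): buf='GLKSAG' cursor=0
After op 5 (home): buf='GLKSAG' cursor=0
After op 6 (backspace): buf='GLKSAG' cursor=0
After op 7 (left): buf='GLKSAG' cursor=0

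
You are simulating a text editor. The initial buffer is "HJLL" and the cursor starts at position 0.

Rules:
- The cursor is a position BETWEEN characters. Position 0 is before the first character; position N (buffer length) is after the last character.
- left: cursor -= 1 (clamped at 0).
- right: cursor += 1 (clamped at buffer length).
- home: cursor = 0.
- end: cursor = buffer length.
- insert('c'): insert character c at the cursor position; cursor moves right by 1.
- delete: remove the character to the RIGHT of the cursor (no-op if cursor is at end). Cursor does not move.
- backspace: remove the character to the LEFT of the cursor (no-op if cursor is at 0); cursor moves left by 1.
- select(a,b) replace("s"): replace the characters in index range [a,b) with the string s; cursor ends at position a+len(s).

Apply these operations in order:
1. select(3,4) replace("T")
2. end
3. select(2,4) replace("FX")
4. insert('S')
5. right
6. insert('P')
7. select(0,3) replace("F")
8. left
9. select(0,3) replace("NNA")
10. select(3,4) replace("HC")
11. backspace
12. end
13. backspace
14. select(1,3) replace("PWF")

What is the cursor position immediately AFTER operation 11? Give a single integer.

Answer: 4

Derivation:
After op 1 (select(3,4) replace("T")): buf='HJLT' cursor=4
After op 2 (end): buf='HJLT' cursor=4
After op 3 (select(2,4) replace("FX")): buf='HJFX' cursor=4
After op 4 (insert('S')): buf='HJFXS' cursor=5
After op 5 (right): buf='HJFXS' cursor=5
After op 6 (insert('P')): buf='HJFXSP' cursor=6
After op 7 (select(0,3) replace("F")): buf='FXSP' cursor=1
After op 8 (left): buf='FXSP' cursor=0
After op 9 (select(0,3) replace("NNA")): buf='NNAP' cursor=3
After op 10 (select(3,4) replace("HC")): buf='NNAHC' cursor=5
After op 11 (backspace): buf='NNAH' cursor=4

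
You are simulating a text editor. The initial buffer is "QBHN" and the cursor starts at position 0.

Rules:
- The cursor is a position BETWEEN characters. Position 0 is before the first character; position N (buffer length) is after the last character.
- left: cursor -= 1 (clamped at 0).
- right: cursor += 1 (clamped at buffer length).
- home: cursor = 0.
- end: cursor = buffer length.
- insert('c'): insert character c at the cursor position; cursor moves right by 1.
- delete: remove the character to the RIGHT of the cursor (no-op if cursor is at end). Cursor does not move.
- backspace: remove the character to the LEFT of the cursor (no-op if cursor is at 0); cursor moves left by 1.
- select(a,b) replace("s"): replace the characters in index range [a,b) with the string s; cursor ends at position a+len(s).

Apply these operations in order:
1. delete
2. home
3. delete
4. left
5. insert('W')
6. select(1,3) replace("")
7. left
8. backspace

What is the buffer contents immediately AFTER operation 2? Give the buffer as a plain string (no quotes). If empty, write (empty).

After op 1 (delete): buf='BHN' cursor=0
After op 2 (home): buf='BHN' cursor=0

Answer: BHN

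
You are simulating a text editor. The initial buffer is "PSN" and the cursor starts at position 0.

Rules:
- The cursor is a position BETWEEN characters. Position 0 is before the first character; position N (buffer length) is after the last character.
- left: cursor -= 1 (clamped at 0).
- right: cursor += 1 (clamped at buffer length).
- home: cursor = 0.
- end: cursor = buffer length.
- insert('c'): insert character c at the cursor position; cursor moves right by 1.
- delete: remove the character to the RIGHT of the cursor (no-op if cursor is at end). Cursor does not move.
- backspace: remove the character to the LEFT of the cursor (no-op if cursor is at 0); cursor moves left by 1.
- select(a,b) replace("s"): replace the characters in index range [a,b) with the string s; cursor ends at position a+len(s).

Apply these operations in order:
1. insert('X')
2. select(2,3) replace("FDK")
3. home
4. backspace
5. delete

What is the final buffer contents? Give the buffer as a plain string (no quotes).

Answer: PFDKN

Derivation:
After op 1 (insert('X')): buf='XPSN' cursor=1
After op 2 (select(2,3) replace("FDK")): buf='XPFDKN' cursor=5
After op 3 (home): buf='XPFDKN' cursor=0
After op 4 (backspace): buf='XPFDKN' cursor=0
After op 5 (delete): buf='PFDKN' cursor=0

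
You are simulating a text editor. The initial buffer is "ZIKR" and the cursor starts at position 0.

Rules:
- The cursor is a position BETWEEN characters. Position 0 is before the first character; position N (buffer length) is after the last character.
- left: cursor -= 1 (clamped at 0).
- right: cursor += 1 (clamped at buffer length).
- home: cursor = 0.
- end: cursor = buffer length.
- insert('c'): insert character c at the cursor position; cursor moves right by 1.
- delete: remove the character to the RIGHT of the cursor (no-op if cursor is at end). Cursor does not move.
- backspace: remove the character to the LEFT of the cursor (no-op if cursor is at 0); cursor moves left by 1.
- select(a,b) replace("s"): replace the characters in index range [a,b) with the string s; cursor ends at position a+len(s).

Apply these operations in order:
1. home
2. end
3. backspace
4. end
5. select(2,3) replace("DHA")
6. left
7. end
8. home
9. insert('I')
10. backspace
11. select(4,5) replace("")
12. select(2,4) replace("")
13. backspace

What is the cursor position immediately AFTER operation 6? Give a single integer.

Answer: 4

Derivation:
After op 1 (home): buf='ZIKR' cursor=0
After op 2 (end): buf='ZIKR' cursor=4
After op 3 (backspace): buf='ZIK' cursor=3
After op 4 (end): buf='ZIK' cursor=3
After op 5 (select(2,3) replace("DHA")): buf='ZIDHA' cursor=5
After op 6 (left): buf='ZIDHA' cursor=4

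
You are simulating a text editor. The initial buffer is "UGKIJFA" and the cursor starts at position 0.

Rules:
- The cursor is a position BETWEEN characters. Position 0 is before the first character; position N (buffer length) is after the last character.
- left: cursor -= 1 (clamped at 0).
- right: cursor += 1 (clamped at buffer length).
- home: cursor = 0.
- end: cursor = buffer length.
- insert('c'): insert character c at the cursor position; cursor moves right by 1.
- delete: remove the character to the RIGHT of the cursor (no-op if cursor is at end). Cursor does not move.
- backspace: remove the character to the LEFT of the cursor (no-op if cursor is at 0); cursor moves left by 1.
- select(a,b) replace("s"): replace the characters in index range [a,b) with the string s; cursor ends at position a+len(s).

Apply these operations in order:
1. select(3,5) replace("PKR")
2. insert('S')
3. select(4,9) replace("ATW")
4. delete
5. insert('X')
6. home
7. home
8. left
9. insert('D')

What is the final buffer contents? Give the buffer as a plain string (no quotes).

After op 1 (select(3,5) replace("PKR")): buf='UGKPKRFA' cursor=6
After op 2 (insert('S')): buf='UGKPKRSFA' cursor=7
After op 3 (select(4,9) replace("ATW")): buf='UGKPATW' cursor=7
After op 4 (delete): buf='UGKPATW' cursor=7
After op 5 (insert('X')): buf='UGKPATWX' cursor=8
After op 6 (home): buf='UGKPATWX' cursor=0
After op 7 (home): buf='UGKPATWX' cursor=0
After op 8 (left): buf='UGKPATWX' cursor=0
After op 9 (insert('D')): buf='DUGKPATWX' cursor=1

Answer: DUGKPATWX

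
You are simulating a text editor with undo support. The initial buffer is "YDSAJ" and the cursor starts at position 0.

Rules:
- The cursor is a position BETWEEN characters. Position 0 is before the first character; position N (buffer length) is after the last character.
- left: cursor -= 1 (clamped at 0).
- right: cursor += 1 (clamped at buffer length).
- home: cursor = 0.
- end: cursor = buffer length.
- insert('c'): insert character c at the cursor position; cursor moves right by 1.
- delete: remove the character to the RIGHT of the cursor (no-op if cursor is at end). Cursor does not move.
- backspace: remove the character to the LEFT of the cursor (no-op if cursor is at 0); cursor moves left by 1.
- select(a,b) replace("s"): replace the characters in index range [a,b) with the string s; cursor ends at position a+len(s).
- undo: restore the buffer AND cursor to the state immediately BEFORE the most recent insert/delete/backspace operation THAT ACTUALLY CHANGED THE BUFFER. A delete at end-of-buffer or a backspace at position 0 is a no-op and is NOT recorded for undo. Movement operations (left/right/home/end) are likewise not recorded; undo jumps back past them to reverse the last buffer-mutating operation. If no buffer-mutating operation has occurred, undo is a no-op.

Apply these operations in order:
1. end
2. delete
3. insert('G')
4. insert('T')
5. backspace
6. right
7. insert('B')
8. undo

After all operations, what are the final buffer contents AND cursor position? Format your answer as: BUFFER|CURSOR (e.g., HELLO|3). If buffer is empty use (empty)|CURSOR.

Answer: YDSAJG|6

Derivation:
After op 1 (end): buf='YDSAJ' cursor=5
After op 2 (delete): buf='YDSAJ' cursor=5
After op 3 (insert('G')): buf='YDSAJG' cursor=6
After op 4 (insert('T')): buf='YDSAJGT' cursor=7
After op 5 (backspace): buf='YDSAJG' cursor=6
After op 6 (right): buf='YDSAJG' cursor=6
After op 7 (insert('B')): buf='YDSAJGB' cursor=7
After op 8 (undo): buf='YDSAJG' cursor=6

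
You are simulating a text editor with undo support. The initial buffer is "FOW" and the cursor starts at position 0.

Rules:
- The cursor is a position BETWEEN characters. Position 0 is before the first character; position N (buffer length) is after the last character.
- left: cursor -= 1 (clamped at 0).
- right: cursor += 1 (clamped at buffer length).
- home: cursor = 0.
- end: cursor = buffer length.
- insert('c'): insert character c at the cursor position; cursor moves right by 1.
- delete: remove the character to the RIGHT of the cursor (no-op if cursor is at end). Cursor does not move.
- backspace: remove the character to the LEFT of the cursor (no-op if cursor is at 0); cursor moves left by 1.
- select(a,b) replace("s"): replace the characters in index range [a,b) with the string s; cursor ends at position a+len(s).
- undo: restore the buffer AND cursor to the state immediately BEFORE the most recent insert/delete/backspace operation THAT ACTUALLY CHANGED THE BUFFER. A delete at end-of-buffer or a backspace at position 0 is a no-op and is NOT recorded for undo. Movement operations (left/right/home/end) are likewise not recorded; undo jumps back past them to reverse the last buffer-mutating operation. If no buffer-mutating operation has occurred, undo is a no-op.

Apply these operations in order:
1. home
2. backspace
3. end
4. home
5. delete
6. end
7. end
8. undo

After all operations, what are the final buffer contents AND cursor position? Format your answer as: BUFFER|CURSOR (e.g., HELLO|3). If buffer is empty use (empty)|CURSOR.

Answer: FOW|0

Derivation:
After op 1 (home): buf='FOW' cursor=0
After op 2 (backspace): buf='FOW' cursor=0
After op 3 (end): buf='FOW' cursor=3
After op 4 (home): buf='FOW' cursor=0
After op 5 (delete): buf='OW' cursor=0
After op 6 (end): buf='OW' cursor=2
After op 7 (end): buf='OW' cursor=2
After op 8 (undo): buf='FOW' cursor=0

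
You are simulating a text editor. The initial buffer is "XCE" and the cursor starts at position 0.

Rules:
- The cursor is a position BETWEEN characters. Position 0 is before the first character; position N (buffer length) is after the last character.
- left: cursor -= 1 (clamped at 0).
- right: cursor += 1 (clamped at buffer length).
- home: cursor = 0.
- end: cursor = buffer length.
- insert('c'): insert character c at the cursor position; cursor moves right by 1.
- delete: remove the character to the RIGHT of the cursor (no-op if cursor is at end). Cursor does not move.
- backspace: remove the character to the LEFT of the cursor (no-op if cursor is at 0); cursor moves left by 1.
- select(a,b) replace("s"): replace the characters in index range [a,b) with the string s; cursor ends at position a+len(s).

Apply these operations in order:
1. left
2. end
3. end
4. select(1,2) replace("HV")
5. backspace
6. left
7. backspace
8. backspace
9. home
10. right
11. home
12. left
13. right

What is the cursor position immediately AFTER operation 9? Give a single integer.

Answer: 0

Derivation:
After op 1 (left): buf='XCE' cursor=0
After op 2 (end): buf='XCE' cursor=3
After op 3 (end): buf='XCE' cursor=3
After op 4 (select(1,2) replace("HV")): buf='XHVE' cursor=3
After op 5 (backspace): buf='XHE' cursor=2
After op 6 (left): buf='XHE' cursor=1
After op 7 (backspace): buf='HE' cursor=0
After op 8 (backspace): buf='HE' cursor=0
After op 9 (home): buf='HE' cursor=0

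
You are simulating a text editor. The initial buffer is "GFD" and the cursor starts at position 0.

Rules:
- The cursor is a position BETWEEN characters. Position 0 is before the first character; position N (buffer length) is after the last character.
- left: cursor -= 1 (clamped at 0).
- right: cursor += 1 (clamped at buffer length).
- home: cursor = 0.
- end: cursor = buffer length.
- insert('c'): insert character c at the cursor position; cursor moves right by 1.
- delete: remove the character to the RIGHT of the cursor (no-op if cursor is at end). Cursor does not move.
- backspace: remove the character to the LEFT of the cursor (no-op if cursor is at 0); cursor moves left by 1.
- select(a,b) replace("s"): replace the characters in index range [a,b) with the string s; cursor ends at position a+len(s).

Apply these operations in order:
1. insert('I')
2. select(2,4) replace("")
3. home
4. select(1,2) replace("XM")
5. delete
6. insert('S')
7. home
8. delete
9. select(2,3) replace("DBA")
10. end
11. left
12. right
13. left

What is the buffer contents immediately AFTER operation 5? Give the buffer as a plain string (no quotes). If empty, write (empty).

Answer: IXM

Derivation:
After op 1 (insert('I')): buf='IGFD' cursor=1
After op 2 (select(2,4) replace("")): buf='IG' cursor=2
After op 3 (home): buf='IG' cursor=0
After op 4 (select(1,2) replace("XM")): buf='IXM' cursor=3
After op 5 (delete): buf='IXM' cursor=3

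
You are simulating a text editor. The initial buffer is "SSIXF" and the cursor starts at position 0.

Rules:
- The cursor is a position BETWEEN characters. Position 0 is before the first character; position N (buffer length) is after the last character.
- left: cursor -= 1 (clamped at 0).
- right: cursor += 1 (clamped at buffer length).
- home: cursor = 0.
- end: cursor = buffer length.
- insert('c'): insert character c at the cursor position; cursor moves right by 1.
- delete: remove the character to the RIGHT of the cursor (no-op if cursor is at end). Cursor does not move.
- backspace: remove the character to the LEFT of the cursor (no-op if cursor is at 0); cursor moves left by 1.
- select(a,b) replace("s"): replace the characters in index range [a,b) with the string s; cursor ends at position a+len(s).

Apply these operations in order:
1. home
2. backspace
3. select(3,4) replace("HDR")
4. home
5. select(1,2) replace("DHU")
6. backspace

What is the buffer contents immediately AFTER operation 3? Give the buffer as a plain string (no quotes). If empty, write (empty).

Answer: SSIHDRF

Derivation:
After op 1 (home): buf='SSIXF' cursor=0
After op 2 (backspace): buf='SSIXF' cursor=0
After op 3 (select(3,4) replace("HDR")): buf='SSIHDRF' cursor=6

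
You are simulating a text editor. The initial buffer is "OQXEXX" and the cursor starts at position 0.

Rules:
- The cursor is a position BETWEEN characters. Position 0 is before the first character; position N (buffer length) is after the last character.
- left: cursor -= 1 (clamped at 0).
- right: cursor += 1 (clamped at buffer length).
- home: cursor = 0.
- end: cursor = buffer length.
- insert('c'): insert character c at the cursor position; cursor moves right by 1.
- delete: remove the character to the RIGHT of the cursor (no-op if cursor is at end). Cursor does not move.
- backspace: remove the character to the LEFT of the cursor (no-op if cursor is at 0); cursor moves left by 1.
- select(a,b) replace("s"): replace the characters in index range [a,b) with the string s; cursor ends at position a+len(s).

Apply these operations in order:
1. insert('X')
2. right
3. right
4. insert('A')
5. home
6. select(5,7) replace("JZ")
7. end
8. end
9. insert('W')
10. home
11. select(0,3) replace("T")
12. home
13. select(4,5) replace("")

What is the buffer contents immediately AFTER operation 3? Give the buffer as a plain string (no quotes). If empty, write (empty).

After op 1 (insert('X')): buf='XOQXEXX' cursor=1
After op 2 (right): buf='XOQXEXX' cursor=2
After op 3 (right): buf='XOQXEXX' cursor=3

Answer: XOQXEXX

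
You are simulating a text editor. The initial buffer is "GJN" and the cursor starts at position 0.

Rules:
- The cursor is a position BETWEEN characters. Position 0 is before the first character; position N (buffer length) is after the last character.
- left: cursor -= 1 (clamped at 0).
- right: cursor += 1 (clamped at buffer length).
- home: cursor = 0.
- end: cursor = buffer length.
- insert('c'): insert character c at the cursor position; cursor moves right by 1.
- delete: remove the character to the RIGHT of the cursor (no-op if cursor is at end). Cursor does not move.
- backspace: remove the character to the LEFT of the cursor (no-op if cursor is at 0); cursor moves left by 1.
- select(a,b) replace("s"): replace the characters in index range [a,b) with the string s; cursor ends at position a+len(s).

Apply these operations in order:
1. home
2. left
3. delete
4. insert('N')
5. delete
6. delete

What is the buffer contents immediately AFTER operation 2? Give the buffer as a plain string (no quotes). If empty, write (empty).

After op 1 (home): buf='GJN' cursor=0
After op 2 (left): buf='GJN' cursor=0

Answer: GJN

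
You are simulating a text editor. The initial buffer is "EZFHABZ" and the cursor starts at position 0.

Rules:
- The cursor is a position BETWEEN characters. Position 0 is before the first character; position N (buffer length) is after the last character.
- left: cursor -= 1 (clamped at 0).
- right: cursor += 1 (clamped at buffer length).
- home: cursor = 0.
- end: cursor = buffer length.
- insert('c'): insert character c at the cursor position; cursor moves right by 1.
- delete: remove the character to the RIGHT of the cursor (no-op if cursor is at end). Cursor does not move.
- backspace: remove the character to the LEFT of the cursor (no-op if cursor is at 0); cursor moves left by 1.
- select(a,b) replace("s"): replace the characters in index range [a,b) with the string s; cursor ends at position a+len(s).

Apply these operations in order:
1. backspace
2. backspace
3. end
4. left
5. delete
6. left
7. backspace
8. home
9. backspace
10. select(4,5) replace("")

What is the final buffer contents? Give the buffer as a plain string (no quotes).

Answer: EZFH

Derivation:
After op 1 (backspace): buf='EZFHABZ' cursor=0
After op 2 (backspace): buf='EZFHABZ' cursor=0
After op 3 (end): buf='EZFHABZ' cursor=7
After op 4 (left): buf='EZFHABZ' cursor=6
After op 5 (delete): buf='EZFHAB' cursor=6
After op 6 (left): buf='EZFHAB' cursor=5
After op 7 (backspace): buf='EZFHB' cursor=4
After op 8 (home): buf='EZFHB' cursor=0
After op 9 (backspace): buf='EZFHB' cursor=0
After op 10 (select(4,5) replace("")): buf='EZFH' cursor=4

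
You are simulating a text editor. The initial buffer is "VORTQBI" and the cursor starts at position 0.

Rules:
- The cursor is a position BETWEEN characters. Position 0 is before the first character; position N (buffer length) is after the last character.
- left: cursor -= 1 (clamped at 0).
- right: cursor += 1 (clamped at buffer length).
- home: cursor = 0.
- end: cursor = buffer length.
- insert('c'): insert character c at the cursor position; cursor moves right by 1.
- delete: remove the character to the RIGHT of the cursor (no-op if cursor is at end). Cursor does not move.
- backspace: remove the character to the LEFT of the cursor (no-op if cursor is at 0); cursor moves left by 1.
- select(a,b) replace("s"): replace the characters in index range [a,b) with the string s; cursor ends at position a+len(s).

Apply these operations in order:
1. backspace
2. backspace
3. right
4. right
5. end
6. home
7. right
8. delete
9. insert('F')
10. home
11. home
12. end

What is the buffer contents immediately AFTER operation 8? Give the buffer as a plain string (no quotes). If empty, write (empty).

Answer: VRTQBI

Derivation:
After op 1 (backspace): buf='VORTQBI' cursor=0
After op 2 (backspace): buf='VORTQBI' cursor=0
After op 3 (right): buf='VORTQBI' cursor=1
After op 4 (right): buf='VORTQBI' cursor=2
After op 5 (end): buf='VORTQBI' cursor=7
After op 6 (home): buf='VORTQBI' cursor=0
After op 7 (right): buf='VORTQBI' cursor=1
After op 8 (delete): buf='VRTQBI' cursor=1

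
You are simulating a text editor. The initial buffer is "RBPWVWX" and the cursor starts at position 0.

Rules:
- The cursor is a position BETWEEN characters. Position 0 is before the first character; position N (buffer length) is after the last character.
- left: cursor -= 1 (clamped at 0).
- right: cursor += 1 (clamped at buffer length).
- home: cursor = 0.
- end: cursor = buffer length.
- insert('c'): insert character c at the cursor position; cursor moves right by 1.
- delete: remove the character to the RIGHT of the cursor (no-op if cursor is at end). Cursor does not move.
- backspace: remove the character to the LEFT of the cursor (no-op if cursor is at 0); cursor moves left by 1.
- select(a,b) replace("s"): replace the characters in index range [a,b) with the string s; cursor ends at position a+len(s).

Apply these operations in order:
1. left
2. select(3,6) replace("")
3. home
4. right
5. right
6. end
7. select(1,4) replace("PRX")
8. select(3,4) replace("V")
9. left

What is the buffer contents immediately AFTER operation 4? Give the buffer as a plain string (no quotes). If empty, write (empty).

After op 1 (left): buf='RBPWVWX' cursor=0
After op 2 (select(3,6) replace("")): buf='RBPX' cursor=3
After op 3 (home): buf='RBPX' cursor=0
After op 4 (right): buf='RBPX' cursor=1

Answer: RBPX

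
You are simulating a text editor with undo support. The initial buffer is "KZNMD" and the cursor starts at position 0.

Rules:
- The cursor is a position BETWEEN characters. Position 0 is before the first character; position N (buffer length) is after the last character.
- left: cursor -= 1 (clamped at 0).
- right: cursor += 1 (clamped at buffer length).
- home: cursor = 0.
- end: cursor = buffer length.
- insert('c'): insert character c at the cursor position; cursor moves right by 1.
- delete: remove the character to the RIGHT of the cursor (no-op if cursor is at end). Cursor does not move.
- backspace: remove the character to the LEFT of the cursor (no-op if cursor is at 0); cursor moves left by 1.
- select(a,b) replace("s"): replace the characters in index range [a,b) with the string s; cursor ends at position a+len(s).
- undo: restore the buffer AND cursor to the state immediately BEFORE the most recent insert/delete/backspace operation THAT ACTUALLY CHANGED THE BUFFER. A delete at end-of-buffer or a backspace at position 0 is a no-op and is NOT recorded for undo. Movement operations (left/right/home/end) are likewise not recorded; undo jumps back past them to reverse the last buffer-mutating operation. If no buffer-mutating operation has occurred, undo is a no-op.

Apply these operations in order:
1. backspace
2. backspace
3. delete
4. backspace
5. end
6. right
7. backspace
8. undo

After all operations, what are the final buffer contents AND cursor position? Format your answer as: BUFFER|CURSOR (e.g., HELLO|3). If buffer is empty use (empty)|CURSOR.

Answer: ZNMD|4

Derivation:
After op 1 (backspace): buf='KZNMD' cursor=0
After op 2 (backspace): buf='KZNMD' cursor=0
After op 3 (delete): buf='ZNMD' cursor=0
After op 4 (backspace): buf='ZNMD' cursor=0
After op 5 (end): buf='ZNMD' cursor=4
After op 6 (right): buf='ZNMD' cursor=4
After op 7 (backspace): buf='ZNM' cursor=3
After op 8 (undo): buf='ZNMD' cursor=4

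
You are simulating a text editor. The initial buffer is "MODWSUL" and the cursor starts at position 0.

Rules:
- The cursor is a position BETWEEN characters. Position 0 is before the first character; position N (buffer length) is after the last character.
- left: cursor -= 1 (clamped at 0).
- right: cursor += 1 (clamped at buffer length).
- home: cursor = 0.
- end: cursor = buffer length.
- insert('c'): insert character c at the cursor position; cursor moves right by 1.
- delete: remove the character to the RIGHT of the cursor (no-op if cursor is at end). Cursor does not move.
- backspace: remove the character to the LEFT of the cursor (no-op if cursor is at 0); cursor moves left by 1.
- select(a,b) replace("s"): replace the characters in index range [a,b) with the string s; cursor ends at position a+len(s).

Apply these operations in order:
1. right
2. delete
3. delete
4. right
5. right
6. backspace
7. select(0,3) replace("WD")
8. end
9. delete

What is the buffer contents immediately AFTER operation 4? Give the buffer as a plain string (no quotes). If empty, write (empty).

Answer: MWSUL

Derivation:
After op 1 (right): buf='MODWSUL' cursor=1
After op 2 (delete): buf='MDWSUL' cursor=1
After op 3 (delete): buf='MWSUL' cursor=1
After op 4 (right): buf='MWSUL' cursor=2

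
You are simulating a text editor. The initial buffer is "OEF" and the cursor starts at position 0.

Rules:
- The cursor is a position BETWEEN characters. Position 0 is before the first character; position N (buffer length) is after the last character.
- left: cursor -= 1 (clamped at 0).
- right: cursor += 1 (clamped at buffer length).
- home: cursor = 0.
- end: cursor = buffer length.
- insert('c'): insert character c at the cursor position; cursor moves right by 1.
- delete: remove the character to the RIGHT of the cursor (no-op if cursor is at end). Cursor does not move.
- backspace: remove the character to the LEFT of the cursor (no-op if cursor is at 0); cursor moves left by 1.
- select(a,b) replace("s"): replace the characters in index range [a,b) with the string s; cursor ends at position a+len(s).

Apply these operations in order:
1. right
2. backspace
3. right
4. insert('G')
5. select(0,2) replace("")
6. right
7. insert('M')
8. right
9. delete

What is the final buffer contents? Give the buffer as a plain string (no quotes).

Answer: FM

Derivation:
After op 1 (right): buf='OEF' cursor=1
After op 2 (backspace): buf='EF' cursor=0
After op 3 (right): buf='EF' cursor=1
After op 4 (insert('G')): buf='EGF' cursor=2
After op 5 (select(0,2) replace("")): buf='F' cursor=0
After op 6 (right): buf='F' cursor=1
After op 7 (insert('M')): buf='FM' cursor=2
After op 8 (right): buf='FM' cursor=2
After op 9 (delete): buf='FM' cursor=2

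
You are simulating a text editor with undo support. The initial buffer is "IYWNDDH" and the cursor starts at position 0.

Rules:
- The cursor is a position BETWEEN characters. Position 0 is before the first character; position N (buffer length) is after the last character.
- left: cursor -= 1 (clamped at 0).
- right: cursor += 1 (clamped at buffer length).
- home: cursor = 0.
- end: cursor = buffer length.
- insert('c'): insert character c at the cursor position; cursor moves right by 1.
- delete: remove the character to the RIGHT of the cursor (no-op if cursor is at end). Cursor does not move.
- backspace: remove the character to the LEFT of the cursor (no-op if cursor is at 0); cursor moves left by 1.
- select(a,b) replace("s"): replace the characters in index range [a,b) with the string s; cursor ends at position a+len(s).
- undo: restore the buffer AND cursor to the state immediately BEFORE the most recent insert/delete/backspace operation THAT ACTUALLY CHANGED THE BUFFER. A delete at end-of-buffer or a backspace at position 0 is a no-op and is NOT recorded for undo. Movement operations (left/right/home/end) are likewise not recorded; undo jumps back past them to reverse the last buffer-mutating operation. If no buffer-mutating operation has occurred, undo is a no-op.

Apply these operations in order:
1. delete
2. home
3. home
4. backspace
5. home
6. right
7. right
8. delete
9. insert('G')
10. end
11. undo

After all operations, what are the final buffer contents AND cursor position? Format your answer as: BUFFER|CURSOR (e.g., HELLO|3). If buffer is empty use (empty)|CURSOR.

After op 1 (delete): buf='YWNDDH' cursor=0
After op 2 (home): buf='YWNDDH' cursor=0
After op 3 (home): buf='YWNDDH' cursor=0
After op 4 (backspace): buf='YWNDDH' cursor=0
After op 5 (home): buf='YWNDDH' cursor=0
After op 6 (right): buf='YWNDDH' cursor=1
After op 7 (right): buf='YWNDDH' cursor=2
After op 8 (delete): buf='YWDDH' cursor=2
After op 9 (insert('G')): buf='YWGDDH' cursor=3
After op 10 (end): buf='YWGDDH' cursor=6
After op 11 (undo): buf='YWDDH' cursor=2

Answer: YWDDH|2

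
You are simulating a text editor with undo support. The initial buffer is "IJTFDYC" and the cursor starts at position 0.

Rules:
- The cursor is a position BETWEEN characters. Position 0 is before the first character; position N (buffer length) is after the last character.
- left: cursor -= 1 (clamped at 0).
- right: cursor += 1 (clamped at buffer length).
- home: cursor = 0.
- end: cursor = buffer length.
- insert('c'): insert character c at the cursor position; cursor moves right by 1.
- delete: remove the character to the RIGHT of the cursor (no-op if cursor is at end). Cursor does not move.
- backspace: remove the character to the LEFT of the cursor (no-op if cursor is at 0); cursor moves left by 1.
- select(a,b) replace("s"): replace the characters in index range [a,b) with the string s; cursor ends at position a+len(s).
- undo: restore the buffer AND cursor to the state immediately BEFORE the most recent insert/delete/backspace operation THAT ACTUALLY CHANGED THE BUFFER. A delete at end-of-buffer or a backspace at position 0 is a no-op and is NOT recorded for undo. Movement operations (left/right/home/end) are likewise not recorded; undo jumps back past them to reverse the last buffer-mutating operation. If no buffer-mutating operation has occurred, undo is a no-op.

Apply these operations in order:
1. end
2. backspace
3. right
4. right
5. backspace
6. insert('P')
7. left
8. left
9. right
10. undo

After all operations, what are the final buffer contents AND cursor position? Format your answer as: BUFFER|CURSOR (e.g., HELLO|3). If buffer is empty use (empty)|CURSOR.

Answer: IJTFD|5

Derivation:
After op 1 (end): buf='IJTFDYC' cursor=7
After op 2 (backspace): buf='IJTFDY' cursor=6
After op 3 (right): buf='IJTFDY' cursor=6
After op 4 (right): buf='IJTFDY' cursor=6
After op 5 (backspace): buf='IJTFD' cursor=5
After op 6 (insert('P')): buf='IJTFDP' cursor=6
After op 7 (left): buf='IJTFDP' cursor=5
After op 8 (left): buf='IJTFDP' cursor=4
After op 9 (right): buf='IJTFDP' cursor=5
After op 10 (undo): buf='IJTFD' cursor=5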